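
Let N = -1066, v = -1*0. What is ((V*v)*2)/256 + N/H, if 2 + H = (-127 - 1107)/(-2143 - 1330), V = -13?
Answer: 1851109/2856 ≈ 648.15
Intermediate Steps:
v = 0
H = -5712/3473 (H = -2 + (-127 - 1107)/(-2143 - 1330) = -2 - 1234/(-3473) = -2 - 1234*(-1/3473) = -2 + 1234/3473 = -5712/3473 ≈ -1.6447)
((V*v)*2)/256 + N/H = (-13*0*2)/256 - 1066/(-5712/3473) = (0*2)*(1/256) - 1066*(-3473/5712) = 0*(1/256) + 1851109/2856 = 0 + 1851109/2856 = 1851109/2856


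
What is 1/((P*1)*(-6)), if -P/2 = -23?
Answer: -1/276 ≈ -0.0036232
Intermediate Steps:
P = 46 (P = -2*(-23) = 46)
1/((P*1)*(-6)) = 1/((46*1)*(-6)) = 1/(46*(-6)) = 1/(-276) = -1/276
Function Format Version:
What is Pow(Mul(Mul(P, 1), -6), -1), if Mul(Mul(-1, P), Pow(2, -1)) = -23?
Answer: Rational(-1, 276) ≈ -0.0036232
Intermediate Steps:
P = 46 (P = Mul(-2, -23) = 46)
Pow(Mul(Mul(P, 1), -6), -1) = Pow(Mul(Mul(46, 1), -6), -1) = Pow(Mul(46, -6), -1) = Pow(-276, -1) = Rational(-1, 276)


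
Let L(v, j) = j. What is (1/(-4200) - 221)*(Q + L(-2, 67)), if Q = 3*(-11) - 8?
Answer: -12066613/2100 ≈ -5746.0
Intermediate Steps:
Q = -41 (Q = -33 - 8 = -41)
(1/(-4200) - 221)*(Q + L(-2, 67)) = (1/(-4200) - 221)*(-41 + 67) = (-1/4200 - 221)*26 = -928201/4200*26 = -12066613/2100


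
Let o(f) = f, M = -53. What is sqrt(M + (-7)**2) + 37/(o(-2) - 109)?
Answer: -1/3 + 2*I ≈ -0.33333 + 2.0*I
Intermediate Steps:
sqrt(M + (-7)**2) + 37/(o(-2) - 109) = sqrt(-53 + (-7)**2) + 37/(-2 - 109) = sqrt(-53 + 49) + 37/(-111) = sqrt(-4) + 37*(-1/111) = 2*I - 1/3 = -1/3 + 2*I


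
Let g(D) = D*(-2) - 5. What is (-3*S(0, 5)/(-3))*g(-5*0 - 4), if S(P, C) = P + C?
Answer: 15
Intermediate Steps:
g(D) = -5 - 2*D (g(D) = -2*D - 5 = -5 - 2*D)
S(P, C) = C + P
(-3*S(0, 5)/(-3))*g(-5*0 - 4) = (-3*(5 + 0)/(-3))*(-5 - 2*(-5*0 - 4)) = (-3*5*(-⅓))*(-5 - 2*(0 - 4)) = (-15*(-⅓))*(-5 - 2*(-4)) = 5*(-5 + 8) = 5*3 = 15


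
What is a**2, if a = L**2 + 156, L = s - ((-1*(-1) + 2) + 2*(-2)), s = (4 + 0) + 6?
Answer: 76729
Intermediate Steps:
s = 10 (s = 4 + 6 = 10)
L = 11 (L = 10 - ((-1*(-1) + 2) + 2*(-2)) = 10 - ((1 + 2) - 4) = 10 - (3 - 4) = 10 - 1*(-1) = 10 + 1 = 11)
a = 277 (a = 11**2 + 156 = 121 + 156 = 277)
a**2 = 277**2 = 76729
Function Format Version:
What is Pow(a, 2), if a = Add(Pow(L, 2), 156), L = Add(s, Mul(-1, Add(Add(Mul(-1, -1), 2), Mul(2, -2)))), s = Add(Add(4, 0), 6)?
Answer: 76729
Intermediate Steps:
s = 10 (s = Add(4, 6) = 10)
L = 11 (L = Add(10, Mul(-1, Add(Add(Mul(-1, -1), 2), Mul(2, -2)))) = Add(10, Mul(-1, Add(Add(1, 2), -4))) = Add(10, Mul(-1, Add(3, -4))) = Add(10, Mul(-1, -1)) = Add(10, 1) = 11)
a = 277 (a = Add(Pow(11, 2), 156) = Add(121, 156) = 277)
Pow(a, 2) = Pow(277, 2) = 76729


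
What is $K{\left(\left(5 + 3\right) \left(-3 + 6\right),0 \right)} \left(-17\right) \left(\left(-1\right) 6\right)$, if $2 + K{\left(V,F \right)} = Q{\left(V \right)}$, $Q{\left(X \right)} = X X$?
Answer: $58548$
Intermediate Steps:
$Q{\left(X \right)} = X^{2}$
$K{\left(V,F \right)} = -2 + V^{2}$
$K{\left(\left(5 + 3\right) \left(-3 + 6\right),0 \right)} \left(-17\right) \left(\left(-1\right) 6\right) = \left(-2 + \left(\left(5 + 3\right) \left(-3 + 6\right)\right)^{2}\right) \left(-17\right) \left(\left(-1\right) 6\right) = \left(-2 + \left(8 \cdot 3\right)^{2}\right) \left(-17\right) \left(-6\right) = \left(-2 + 24^{2}\right) \left(-17\right) \left(-6\right) = \left(-2 + 576\right) \left(-17\right) \left(-6\right) = 574 \left(-17\right) \left(-6\right) = \left(-9758\right) \left(-6\right) = 58548$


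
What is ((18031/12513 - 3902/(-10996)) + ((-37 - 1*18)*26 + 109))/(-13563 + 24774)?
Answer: -90756594853/771277270014 ≈ -0.11767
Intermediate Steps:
((18031/12513 - 3902/(-10996)) + ((-37 - 1*18)*26 + 109))/(-13563 + 24774) = ((18031*(1/12513) - 3902*(-1/10996)) + ((-37 - 18)*26 + 109))/11211 = ((18031/12513 + 1951/5498) + (-55*26 + 109))*(1/11211) = (123547301/68796474 + (-1430 + 109))*(1/11211) = (123547301/68796474 - 1321)*(1/11211) = -90756594853/68796474*1/11211 = -90756594853/771277270014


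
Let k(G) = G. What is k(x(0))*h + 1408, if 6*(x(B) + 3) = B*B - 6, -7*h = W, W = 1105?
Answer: 14276/7 ≈ 2039.4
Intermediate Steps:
h = -1105/7 (h = -⅐*1105 = -1105/7 ≈ -157.86)
x(B) = -4 + B²/6 (x(B) = -3 + (B*B - 6)/6 = -3 + (B² - 6)/6 = -3 + (-6 + B²)/6 = -3 + (-1 + B²/6) = -4 + B²/6)
k(x(0))*h + 1408 = (-4 + (⅙)*0²)*(-1105/7) + 1408 = (-4 + (⅙)*0)*(-1105/7) + 1408 = (-4 + 0)*(-1105/7) + 1408 = -4*(-1105/7) + 1408 = 4420/7 + 1408 = 14276/7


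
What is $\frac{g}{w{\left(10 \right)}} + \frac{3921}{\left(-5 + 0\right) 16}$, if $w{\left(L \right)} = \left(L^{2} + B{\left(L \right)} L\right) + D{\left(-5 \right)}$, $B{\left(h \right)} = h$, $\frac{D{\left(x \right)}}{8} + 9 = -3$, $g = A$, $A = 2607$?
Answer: $- \frac{24903}{1040} \approx -23.945$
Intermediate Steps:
$g = 2607$
$D{\left(x \right)} = -96$ ($D{\left(x \right)} = -72 + 8 \left(-3\right) = -72 - 24 = -96$)
$w{\left(L \right)} = -96 + 2 L^{2}$ ($w{\left(L \right)} = \left(L^{2} + L L\right) - 96 = \left(L^{2} + L^{2}\right) - 96 = 2 L^{2} - 96 = -96 + 2 L^{2}$)
$\frac{g}{w{\left(10 \right)}} + \frac{3921}{\left(-5 + 0\right) 16} = \frac{2607}{-96 + 2 \cdot 10^{2}} + \frac{3921}{\left(-5 + 0\right) 16} = \frac{2607}{-96 + 2 \cdot 100} + \frac{3921}{\left(-5\right) 16} = \frac{2607}{-96 + 200} + \frac{3921}{-80} = \frac{2607}{104} + 3921 \left(- \frac{1}{80}\right) = 2607 \cdot \frac{1}{104} - \frac{3921}{80} = \frac{2607}{104} - \frac{3921}{80} = - \frac{24903}{1040}$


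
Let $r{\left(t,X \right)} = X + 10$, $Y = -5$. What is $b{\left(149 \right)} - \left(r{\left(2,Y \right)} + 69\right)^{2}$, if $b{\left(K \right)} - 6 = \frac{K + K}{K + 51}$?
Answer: $- \frac{546851}{100} \approx -5468.5$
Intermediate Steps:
$b{\left(K \right)} = 6 + \frac{2 K}{51 + K}$ ($b{\left(K \right)} = 6 + \frac{K + K}{K + 51} = 6 + \frac{2 K}{51 + K}$)
$r{\left(t,X \right)} = 10 + X$
$b{\left(149 \right)} - \left(r{\left(2,Y \right)} + 69\right)^{2} = \frac{2 \left(153 + 4 \cdot 149\right)}{51 + 149} - \left(\left(10 - 5\right) + 69\right)^{2} = \frac{2 \left(153 + 596\right)}{200} - \left(5 + 69\right)^{2} = 2 \cdot \frac{1}{200} \cdot 749 - 74^{2} = \frac{749}{100} - 5476 = - \frac{546851}{100}$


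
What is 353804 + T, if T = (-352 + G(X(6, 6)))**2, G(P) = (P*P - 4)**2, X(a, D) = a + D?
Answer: 370839308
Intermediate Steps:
X(a, D) = D + a
G(P) = (-4 + P**2)**2 (G(P) = (P**2 - 4)**2 = (-4 + P**2)**2)
T = 370485504 (T = (-352 + (-4 + (6 + 6)**2)**2)**2 = (-352 + (-4 + 12**2)**2)**2 = (-352 + (-4 + 144)**2)**2 = (-352 + 140**2)**2 = (-352 + 19600)**2 = 19248**2 = 370485504)
353804 + T = 353804 + 370485504 = 370839308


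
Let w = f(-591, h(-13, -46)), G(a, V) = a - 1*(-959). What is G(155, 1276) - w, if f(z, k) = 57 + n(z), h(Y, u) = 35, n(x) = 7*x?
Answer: 5194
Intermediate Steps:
G(a, V) = 959 + a (G(a, V) = a + 959 = 959 + a)
f(z, k) = 57 + 7*z
w = -4080 (w = 57 + 7*(-591) = 57 - 4137 = -4080)
G(155, 1276) - w = (959 + 155) - 1*(-4080) = 1114 + 4080 = 5194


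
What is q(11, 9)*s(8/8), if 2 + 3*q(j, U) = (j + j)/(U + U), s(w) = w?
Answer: -7/27 ≈ -0.25926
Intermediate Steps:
q(j, U) = -⅔ + j/(3*U) (q(j, U) = -⅔ + ((j + j)/(U + U))/3 = -⅔ + ((2*j)/((2*U)))/3 = -⅔ + ((2*j)*(1/(2*U)))/3 = -⅔ + (j/U)/3 = -⅔ + j/(3*U))
q(11, 9)*s(8/8) = ((⅓)*(11 - 2*9)/9)*(8/8) = ((⅓)*(⅑)*(11 - 18))*(8*(⅛)) = ((⅓)*(⅑)*(-7))*1 = -7/27*1 = -7/27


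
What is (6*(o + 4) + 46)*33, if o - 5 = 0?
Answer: 3300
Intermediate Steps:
o = 5 (o = 5 + 0 = 5)
(6*(o + 4) + 46)*33 = (6*(5 + 4) + 46)*33 = (6*9 + 46)*33 = (54 + 46)*33 = 100*33 = 3300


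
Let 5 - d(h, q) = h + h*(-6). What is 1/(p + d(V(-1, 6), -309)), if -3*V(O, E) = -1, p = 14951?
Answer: 3/44873 ≈ 6.6855e-5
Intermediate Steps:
V(O, E) = ⅓ (V(O, E) = -⅓*(-1) = ⅓)
d(h, q) = 5 + 5*h (d(h, q) = 5 - (h + h*(-6)) = 5 - (h - 6*h) = 5 - (-5)*h = 5 + 5*h)
1/(p + d(V(-1, 6), -309)) = 1/(14951 + (5 + 5*(⅓))) = 1/(14951 + (5 + 5/3)) = 1/(14951 + 20/3) = 1/(44873/3) = 3/44873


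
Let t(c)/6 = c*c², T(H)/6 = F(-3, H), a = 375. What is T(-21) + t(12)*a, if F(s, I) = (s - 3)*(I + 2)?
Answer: 3888684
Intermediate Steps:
F(s, I) = (-3 + s)*(2 + I)
T(H) = -72 - 36*H (T(H) = 6*(-6 - 3*H + 2*(-3) + H*(-3)) = 6*(-6 - 3*H - 6 - 3*H) = 6*(-12 - 6*H) = -72 - 36*H)
t(c) = 6*c³ (t(c) = 6*(c*c²) = 6*c³)
T(-21) + t(12)*a = (-72 - 36*(-21)) + (6*12³)*375 = (-72 + 756) + (6*1728)*375 = 684 + 10368*375 = 684 + 3888000 = 3888684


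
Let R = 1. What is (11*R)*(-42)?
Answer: -462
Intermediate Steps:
(11*R)*(-42) = (11*1)*(-42) = 11*(-42) = -462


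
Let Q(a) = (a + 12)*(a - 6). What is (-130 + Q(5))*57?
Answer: -8379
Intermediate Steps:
Q(a) = (-6 + a)*(12 + a) (Q(a) = (12 + a)*(-6 + a) = (-6 + a)*(12 + a))
(-130 + Q(5))*57 = (-130 + (-72 + 5² + 6*5))*57 = (-130 + (-72 + 25 + 30))*57 = (-130 - 17)*57 = -147*57 = -8379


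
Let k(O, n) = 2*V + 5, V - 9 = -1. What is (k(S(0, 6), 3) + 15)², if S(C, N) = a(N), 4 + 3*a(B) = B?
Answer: 1296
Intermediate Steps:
a(B) = -4/3 + B/3
V = 8 (V = 9 - 1 = 8)
S(C, N) = -4/3 + N/3
k(O, n) = 21 (k(O, n) = 2*8 + 5 = 16 + 5 = 21)
(k(S(0, 6), 3) + 15)² = (21 + 15)² = 36² = 1296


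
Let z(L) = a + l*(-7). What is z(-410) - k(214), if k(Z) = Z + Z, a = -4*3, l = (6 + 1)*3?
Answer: -587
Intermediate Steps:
l = 21 (l = 7*3 = 21)
a = -12
k(Z) = 2*Z
z(L) = -159 (z(L) = -12 + 21*(-7) = -12 - 147 = -159)
z(-410) - k(214) = -159 - 2*214 = -159 - 1*428 = -159 - 428 = -587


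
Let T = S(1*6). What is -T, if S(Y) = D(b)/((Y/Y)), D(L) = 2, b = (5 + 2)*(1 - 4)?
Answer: -2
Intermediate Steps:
b = -21 (b = 7*(-3) = -21)
S(Y) = 2 (S(Y) = 2/((Y/Y)) = 2/1 = 2*1 = 2)
T = 2
-T = -1*2 = -2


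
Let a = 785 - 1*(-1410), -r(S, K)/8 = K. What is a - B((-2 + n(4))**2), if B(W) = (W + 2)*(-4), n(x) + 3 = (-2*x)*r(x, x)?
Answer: 254207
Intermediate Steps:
r(S, K) = -8*K
n(x) = -3 + 16*x**2 (n(x) = -3 + (-2*x)*(-8*x) = -3 + 16*x**2)
a = 2195 (a = 785 + 1410 = 2195)
B(W) = -8 - 4*W (B(W) = (2 + W)*(-4) = -8 - 4*W)
a - B((-2 + n(4))**2) = 2195 - (-8 - 4*(-2 + (-3 + 16*4**2))**2) = 2195 - (-8 - 4*(-2 + (-3 + 16*16))**2) = 2195 - (-8 - 4*(-2 + (-3 + 256))**2) = 2195 - (-8 - 4*(-2 + 253)**2) = 2195 - (-8 - 4*251**2) = 2195 - (-8 - 4*63001) = 2195 - (-8 - 252004) = 2195 - 1*(-252012) = 2195 + 252012 = 254207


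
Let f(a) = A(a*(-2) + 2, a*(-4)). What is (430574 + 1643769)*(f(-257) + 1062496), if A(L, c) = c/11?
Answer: 24245924966012/11 ≈ 2.2042e+12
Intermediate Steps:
A(L, c) = c/11 (A(L, c) = c*(1/11) = c/11)
f(a) = -4*a/11 (f(a) = (a*(-4))/11 = (-4*a)/11 = -4*a/11)
(430574 + 1643769)*(f(-257) + 1062496) = (430574 + 1643769)*(-4/11*(-257) + 1062496) = 2074343*(1028/11 + 1062496) = 2074343*(11688484/11) = 24245924966012/11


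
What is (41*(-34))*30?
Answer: -41820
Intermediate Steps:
(41*(-34))*30 = -1394*30 = -41820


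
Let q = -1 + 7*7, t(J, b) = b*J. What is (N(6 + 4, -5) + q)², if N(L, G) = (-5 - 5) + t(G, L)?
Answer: 144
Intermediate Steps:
t(J, b) = J*b
N(L, G) = -10 + G*L (N(L, G) = (-5 - 5) + G*L = -10 + G*L)
q = 48 (q = -1 + 49 = 48)
(N(6 + 4, -5) + q)² = ((-10 - 5*(6 + 4)) + 48)² = ((-10 - 5*10) + 48)² = ((-10 - 50) + 48)² = (-60 + 48)² = (-12)² = 144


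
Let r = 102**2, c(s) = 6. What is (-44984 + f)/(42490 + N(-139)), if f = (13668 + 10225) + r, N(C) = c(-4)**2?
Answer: -10687/42526 ≈ -0.25131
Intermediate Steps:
r = 10404
N(C) = 36 (N(C) = 6**2 = 36)
f = 34297 (f = (13668 + 10225) + 10404 = 23893 + 10404 = 34297)
(-44984 + f)/(42490 + N(-139)) = (-44984 + 34297)/(42490 + 36) = -10687/42526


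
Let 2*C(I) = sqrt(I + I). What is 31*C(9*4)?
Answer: 93*sqrt(2) ≈ 131.52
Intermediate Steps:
C(I) = sqrt(2)*sqrt(I)/2 (C(I) = sqrt(I + I)/2 = sqrt(2*I)/2 = (sqrt(2)*sqrt(I))/2 = sqrt(2)*sqrt(I)/2)
31*C(9*4) = 31*(sqrt(2)*sqrt(9*4)/2) = 31*(sqrt(2)*sqrt(36)/2) = 31*((1/2)*sqrt(2)*6) = 31*(3*sqrt(2)) = 93*sqrt(2)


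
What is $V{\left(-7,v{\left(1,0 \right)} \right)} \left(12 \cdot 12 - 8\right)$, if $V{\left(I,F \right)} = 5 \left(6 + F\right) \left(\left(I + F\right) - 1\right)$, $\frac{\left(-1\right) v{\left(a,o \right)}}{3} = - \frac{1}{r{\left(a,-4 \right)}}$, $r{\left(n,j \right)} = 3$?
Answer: $-33320$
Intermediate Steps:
$v{\left(a,o \right)} = 1$ ($v{\left(a,o \right)} = - 3 \left(- \frac{1}{3}\right) = - 3 \left(\left(-1\right) \frac{1}{3}\right) = \left(-3\right) \left(- \frac{1}{3}\right) = 1$)
$V{\left(I,F \right)} = \left(30 + 5 F\right) \left(-1 + F + I\right)$ ($V{\left(I,F \right)} = \left(30 + 5 F\right) \left(\left(F + I\right) - 1\right) = \left(30 + 5 F\right) \left(-1 + F + I\right)$)
$V{\left(-7,v{\left(1,0 \right)} \right)} \left(12 \cdot 12 - 8\right) = \left(-30 + 5 \cdot 1^{2} + 25 \cdot 1 + 30 \left(-7\right) + 5 \cdot 1 \left(-7\right)\right) \left(12 \cdot 12 - 8\right) = \left(-30 + 5 \cdot 1 + 25 - 210 - 35\right) \left(144 - 8\right) = \left(-30 + 5 + 25 - 210 - 35\right) 136 = \left(-245\right) 136 = -33320$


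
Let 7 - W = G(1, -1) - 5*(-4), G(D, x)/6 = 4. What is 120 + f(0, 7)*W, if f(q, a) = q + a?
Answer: -139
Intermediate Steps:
f(q, a) = a + q
G(D, x) = 24 (G(D, x) = 6*4 = 24)
W = -37 (W = 7 - (24 - 5*(-4)) = 7 - (24 + 20) = 7 - 1*44 = 7 - 44 = -37)
120 + f(0, 7)*W = 120 + (7 + 0)*(-37) = 120 + 7*(-37) = 120 - 259 = -139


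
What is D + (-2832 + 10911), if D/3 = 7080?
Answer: 29319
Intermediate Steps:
D = 21240 (D = 3*7080 = 21240)
D + (-2832 + 10911) = 21240 + (-2832 + 10911) = 21240 + 8079 = 29319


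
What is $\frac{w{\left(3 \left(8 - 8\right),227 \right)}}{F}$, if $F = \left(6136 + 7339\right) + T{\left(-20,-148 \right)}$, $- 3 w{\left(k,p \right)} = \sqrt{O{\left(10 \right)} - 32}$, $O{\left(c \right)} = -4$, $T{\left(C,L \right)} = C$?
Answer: $- \frac{2 i}{13455} \approx - 0.00014864 i$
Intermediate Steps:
$w{\left(k,p \right)} = - 2 i$ ($w{\left(k,p \right)} = - \frac{\sqrt{-4 - 32}}{3} = - \frac{\sqrt{-36}}{3} = - \frac{6 i}{3} = - 2 i$)
$F = 13455$ ($F = \left(6136 + 7339\right) - 20 = 13475 - 20 = 13455$)
$\frac{w{\left(3 \left(8 - 8\right),227 \right)}}{F} = \frac{\left(-2\right) i}{13455} = - 2 i \frac{1}{13455} = - \frac{2 i}{13455}$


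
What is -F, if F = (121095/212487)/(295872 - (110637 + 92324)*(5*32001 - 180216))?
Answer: -4485/32284965044783 ≈ -1.3892e-10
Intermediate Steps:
F = 4485/32284965044783 (F = (121095*(1/212487))/(295872 - 202961*(160005 - 180216)) = 40365/(70829*(295872 - 202961*(-20211))) = 40365/(70829*(295872 - 1*(-4102044771))) = 40365/(70829*(295872 + 4102044771)) = (40365/70829)/4102340643 = (40365/70829)*(1/4102340643) = 4485/32284965044783 ≈ 1.3892e-10)
-F = -1*4485/32284965044783 = -4485/32284965044783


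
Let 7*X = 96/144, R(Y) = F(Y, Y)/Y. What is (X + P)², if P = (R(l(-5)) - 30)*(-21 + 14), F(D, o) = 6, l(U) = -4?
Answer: 85840225/1764 ≈ 48662.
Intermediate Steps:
R(Y) = 6/Y
X = 2/21 (X = (96/144)/7 = (96*(1/144))/7 = (⅐)*(⅔) = 2/21 ≈ 0.095238)
P = 441/2 (P = (6/(-4) - 30)*(-21 + 14) = (6*(-¼) - 30)*(-7) = (-3/2 - 30)*(-7) = -63/2*(-7) = 441/2 ≈ 220.50)
(X + P)² = (2/21 + 441/2)² = (9265/42)² = 85840225/1764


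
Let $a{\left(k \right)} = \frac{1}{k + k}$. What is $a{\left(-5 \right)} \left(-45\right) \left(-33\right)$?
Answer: $- \frac{297}{2} \approx -148.5$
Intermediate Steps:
$a{\left(k \right)} = \frac{1}{2 k}$
$a{\left(-5 \right)} \left(-45\right) \left(-33\right) = \frac{1}{2 \left(-5\right)} \left(-45\right) \left(-33\right) = \frac{1}{2} \left(- \frac{1}{5}\right) \left(-45\right) \left(-33\right) = \left(- \frac{1}{10}\right) \left(-45\right) \left(-33\right) = \frac{9}{2} \left(-33\right) = - \frac{297}{2}$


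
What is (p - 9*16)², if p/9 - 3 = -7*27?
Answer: 3305124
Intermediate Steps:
p = -1674 (p = 27 + 9*(-7*27) = 27 + 9*(-189) = 27 - 1701 = -1674)
(p - 9*16)² = (-1674 - 9*16)² = (-1674 - 144)² = (-1818)² = 3305124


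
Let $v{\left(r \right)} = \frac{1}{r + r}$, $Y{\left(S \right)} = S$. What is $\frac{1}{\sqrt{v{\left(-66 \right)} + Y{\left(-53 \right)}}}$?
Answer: $- \frac{2 i \sqrt{230901}}{6997} \approx - 0.13735 i$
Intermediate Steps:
$v{\left(r \right)} = \frac{1}{2 r}$
$\frac{1}{\sqrt{v{\left(-66 \right)} + Y{\left(-53 \right)}}} = \frac{1}{\sqrt{\frac{1}{2 \left(-66\right)} - 53}} = \frac{1}{\sqrt{\frac{1}{2} \left(- \frac{1}{66}\right) - 53}} = \frac{1}{\sqrt{- \frac{1}{132} - 53}} = \frac{1}{\sqrt{- \frac{6997}{132}}} = \frac{1}{\frac{1}{66} i \sqrt{230901}} = - \frac{2 i \sqrt{230901}}{6997}$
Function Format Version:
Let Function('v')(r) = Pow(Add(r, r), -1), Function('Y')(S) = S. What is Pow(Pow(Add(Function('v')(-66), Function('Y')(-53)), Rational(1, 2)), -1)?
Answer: Mul(Rational(-2, 6997), I, Pow(230901, Rational(1, 2))) ≈ Mul(-0.13735, I)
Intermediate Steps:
Function('v')(r) = Mul(Rational(1, 2), Pow(r, -1)) (Function('v')(r) = Pow(Mul(2, r), -1) = Mul(Rational(1, 2), Pow(r, -1)))
Pow(Pow(Add(Function('v')(-66), Function('Y')(-53)), Rational(1, 2)), -1) = Pow(Pow(Add(Mul(Rational(1, 2), Pow(-66, -1)), -53), Rational(1, 2)), -1) = Pow(Pow(Add(Mul(Rational(1, 2), Rational(-1, 66)), -53), Rational(1, 2)), -1) = Pow(Pow(Add(Rational(-1, 132), -53), Rational(1, 2)), -1) = Pow(Pow(Rational(-6997, 132), Rational(1, 2)), -1) = Pow(Mul(Rational(1, 66), I, Pow(230901, Rational(1, 2))), -1) = Mul(Rational(-2, 6997), I, Pow(230901, Rational(1, 2)))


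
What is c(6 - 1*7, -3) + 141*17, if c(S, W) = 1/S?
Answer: 2396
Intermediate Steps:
c(6 - 1*7, -3) + 141*17 = 1/(6 - 1*7) + 141*17 = 1/(6 - 7) + 2397 = 1/(-1) + 2397 = -1 + 2397 = 2396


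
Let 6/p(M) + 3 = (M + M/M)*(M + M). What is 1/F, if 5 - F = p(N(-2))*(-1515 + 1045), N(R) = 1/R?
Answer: -7/5605 ≈ -0.0012489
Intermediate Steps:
p(M) = 6/(-3 + 2*M*(1 + M)) (p(M) = 6/(-3 + (M + M/M)*(M + M)) = 6/(-3 + (M + 1)*(2*M)) = 6/(-3 + (1 + M)*(2*M)) = 6/(-3 + 2*M*(1 + M)))
F = -5605/7 (F = 5 - 6/(-3 + 2/(-2) + 2*(1/(-2))²)*(-1515 + 1045) = 5 - 6/(-3 + 2*(-½) + 2*(-½)²)*(-470) = 5 - 6/(-3 - 1 + 2*(¼))*(-470) = 5 - 6/(-3 - 1 + ½)*(-470) = 5 - 6/(-7/2)*(-470) = 5 - 6*(-2/7)*(-470) = 5 - (-12)*(-470)/7 = 5 - 1*5640/7 = 5 - 5640/7 = -5605/7 ≈ -800.71)
1/F = 1/(-5605/7) = -7/5605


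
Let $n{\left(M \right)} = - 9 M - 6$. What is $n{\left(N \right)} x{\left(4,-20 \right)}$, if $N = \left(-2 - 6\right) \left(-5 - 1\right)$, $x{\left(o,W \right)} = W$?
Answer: $8760$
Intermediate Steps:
$N = 48$ ($N = \left(-8\right) \left(-6\right) = 48$)
$n{\left(M \right)} = -6 - 9 M$
$n{\left(N \right)} x{\left(4,-20 \right)} = \left(-6 - 432\right) \left(-20\right) = \left(-438\right) \left(-20\right) = 8760$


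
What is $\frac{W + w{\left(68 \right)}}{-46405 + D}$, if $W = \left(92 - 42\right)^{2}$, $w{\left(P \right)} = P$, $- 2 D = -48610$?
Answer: $- \frac{642}{5525} \approx -0.1162$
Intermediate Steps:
$D = 24305$ ($D = \left(- \frac{1}{2}\right) \left(-48610\right) = 24305$)
$W = 2500$ ($W = 50^{2} = 2500$)
$\frac{W + w{\left(68 \right)}}{-46405 + D} = \frac{2500 + 68}{-46405 + 24305} = \frac{2568}{-22100} = 2568 \left(- \frac{1}{22100}\right) = - \frac{642}{5525}$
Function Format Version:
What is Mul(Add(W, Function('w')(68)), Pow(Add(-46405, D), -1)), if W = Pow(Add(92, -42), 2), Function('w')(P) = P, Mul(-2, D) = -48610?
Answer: Rational(-642, 5525) ≈ -0.11620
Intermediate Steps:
D = 24305 (D = Mul(Rational(-1, 2), -48610) = 24305)
W = 2500 (W = Pow(50, 2) = 2500)
Mul(Add(W, Function('w')(68)), Pow(Add(-46405, D), -1)) = Mul(Add(2500, 68), Pow(Add(-46405, 24305), -1)) = Mul(2568, Pow(-22100, -1)) = Mul(2568, Rational(-1, 22100)) = Rational(-642, 5525)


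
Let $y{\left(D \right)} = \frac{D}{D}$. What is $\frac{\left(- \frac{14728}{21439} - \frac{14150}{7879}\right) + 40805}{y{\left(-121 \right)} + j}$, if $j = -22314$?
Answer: $- \frac{6892274730443}{3769064678753} \approx -1.8286$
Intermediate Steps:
$y{\left(D \right)} = 1$
$\frac{\left(- \frac{14728}{21439} - \frac{14150}{7879}\right) + 40805}{y{\left(-121 \right)} + j} = \frac{\left(- \frac{14728}{21439} - \frac{14150}{7879}\right) + 40805}{1 - 22314} = \frac{\left(\left(-14728\right) \frac{1}{21439} - \frac{14150}{7879}\right) + 40805}{-22313} = \left(\left(- \frac{14728}{21439} - \frac{14150}{7879}\right) + 40805\right) \left(- \frac{1}{22313}\right) = \left(- \frac{419403762}{168917881} + 40805\right) \left(- \frac{1}{22313}\right) = \frac{6892274730443}{168917881} \left(- \frac{1}{22313}\right) = - \frac{6892274730443}{3769064678753}$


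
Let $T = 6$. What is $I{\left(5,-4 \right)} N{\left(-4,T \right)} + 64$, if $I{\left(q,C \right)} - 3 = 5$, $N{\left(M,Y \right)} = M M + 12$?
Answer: $288$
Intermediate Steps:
$N{\left(M,Y \right)} = 12 + M^{2}$ ($N{\left(M,Y \right)} = M^{2} + 12 = 12 + M^{2}$)
$I{\left(q,C \right)} = 8$ ($I{\left(q,C \right)} = 3 + 5 = 8$)
$I{\left(5,-4 \right)} N{\left(-4,T \right)} + 64 = 8 \left(12 + \left(-4\right)^{2}\right) + 64 = 8 \left(12 + 16\right) + 64 = 8 \cdot 28 + 64 = 224 + 64 = 288$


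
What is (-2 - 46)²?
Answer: 2304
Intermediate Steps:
(-2 - 46)² = (-48)² = 2304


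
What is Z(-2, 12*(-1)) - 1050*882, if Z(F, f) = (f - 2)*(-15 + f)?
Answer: -925722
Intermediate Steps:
Z(F, f) = (-15 + f)*(-2 + f) (Z(F, f) = (-2 + f)*(-15 + f) = (-15 + f)*(-2 + f))
Z(-2, 12*(-1)) - 1050*882 = (30 + (12*(-1))² - 204*(-1)) - 1050*882 = (30 + (-12)² - 17*(-12)) - 926100 = (30 + 144 + 204) - 926100 = 378 - 926100 = -925722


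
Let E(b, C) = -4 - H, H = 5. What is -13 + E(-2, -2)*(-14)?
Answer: 113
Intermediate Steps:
E(b, C) = -9 (E(b, C) = -4 - 1*5 = -4 - 5 = -9)
-13 + E(-2, -2)*(-14) = -13 - 9*(-14) = -13 + 126 = 113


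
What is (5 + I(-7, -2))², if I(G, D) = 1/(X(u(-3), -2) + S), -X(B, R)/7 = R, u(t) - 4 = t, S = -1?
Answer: 4356/169 ≈ 25.775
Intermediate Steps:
u(t) = 4 + t
X(B, R) = -7*R
I(G, D) = 1/13 (I(G, D) = 1/(-7*(-2) - 1) = 1/(14 - 1) = 1/13)
(5 + I(-7, -2))² = (5 + 1/13)² = (66/13)² = 4356/169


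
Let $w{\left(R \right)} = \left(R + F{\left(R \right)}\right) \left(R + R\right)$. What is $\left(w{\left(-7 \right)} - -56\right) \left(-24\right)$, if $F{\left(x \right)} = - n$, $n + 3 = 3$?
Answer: $-3696$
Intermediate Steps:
$n = 0$ ($n = -3 + 3 = 0$)
$F{\left(x \right)} = 0$ ($F{\left(x \right)} = \left(-1\right) 0 = 0$)
$w{\left(R \right)} = 2 R^{2}$ ($w{\left(R \right)} = \left(R + 0\right) \left(R + R\right) = R 2 R = 2 R^{2}$)
$\left(w{\left(-7 \right)} - -56\right) \left(-24\right) = \left(2 \left(-7\right)^{2} - -56\right) \left(-24\right) = \left(2 \cdot 49 + 56\right) \left(-24\right) = \left(98 + 56\right) \left(-24\right) = 154 \left(-24\right) = -3696$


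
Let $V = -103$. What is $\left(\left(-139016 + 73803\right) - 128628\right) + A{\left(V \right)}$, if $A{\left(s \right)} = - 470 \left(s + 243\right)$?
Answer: $-259641$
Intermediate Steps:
$A{\left(s \right)} = -114210 - 470 s$ ($A{\left(s \right)} = - 470 \left(243 + s\right) = -114210 - 470 s$)
$\left(\left(-139016 + 73803\right) - 128628\right) + A{\left(V \right)} = \left(\left(-139016 + 73803\right) - 128628\right) - 65800 = \left(-65213 - 128628\right) + \left(-114210 + 48410\right) = -193841 - 65800 = -259641$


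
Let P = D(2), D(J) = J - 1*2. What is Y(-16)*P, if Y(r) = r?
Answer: 0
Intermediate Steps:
D(J) = -2 + J (D(J) = J - 2 = -2 + J)
P = 0 (P = -2 + 2 = 0)
Y(-16)*P = -16*0 = 0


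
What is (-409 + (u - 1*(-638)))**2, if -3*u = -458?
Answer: 1311025/9 ≈ 1.4567e+5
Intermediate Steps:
u = 458/3 (u = -1/3*(-458) = 458/3 ≈ 152.67)
(-409 + (u - 1*(-638)))**2 = (-409 + (458/3 - 1*(-638)))**2 = (-409 + (458/3 + 638))**2 = (-409 + 2372/3)**2 = (1145/3)**2 = 1311025/9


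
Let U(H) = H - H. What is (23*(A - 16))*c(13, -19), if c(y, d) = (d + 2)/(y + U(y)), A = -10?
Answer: 782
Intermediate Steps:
U(H) = 0
c(y, d) = (2 + d)/y (c(y, d) = (d + 2)/(y + 0) = (2 + d)/y)
(23*(A - 16))*c(13, -19) = (23*(-10 - 16))*((2 - 19)/13) = (23*(-26))*((1/13)*(-17)) = -598*(-17/13) = 782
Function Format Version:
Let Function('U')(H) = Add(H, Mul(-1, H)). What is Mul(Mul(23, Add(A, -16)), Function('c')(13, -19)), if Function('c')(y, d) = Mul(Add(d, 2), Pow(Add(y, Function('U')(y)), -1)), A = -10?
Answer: 782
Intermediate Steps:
Function('U')(H) = 0
Function('c')(y, d) = Mul(Pow(y, -1), Add(2, d)) (Function('c')(y, d) = Mul(Add(d, 2), Pow(Add(y, 0), -1)) = Mul(Add(2, d), Pow(y, -1)) = Mul(Pow(y, -1), Add(2, d)))
Mul(Mul(23, Add(A, -16)), Function('c')(13, -19)) = Mul(Mul(23, Add(-10, -16)), Mul(Pow(13, -1), Add(2, -19))) = Mul(Mul(23, -26), Mul(Rational(1, 13), -17)) = Mul(-598, Rational(-17, 13)) = 782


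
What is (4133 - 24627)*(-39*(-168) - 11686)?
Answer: 105216196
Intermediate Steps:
(4133 - 24627)*(-39*(-168) - 11686) = -20494*(6552 - 11686) = -20494*(-5134) = 105216196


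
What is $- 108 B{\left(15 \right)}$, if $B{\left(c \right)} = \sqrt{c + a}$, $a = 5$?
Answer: $- 216 \sqrt{5} \approx -482.99$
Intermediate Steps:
$B{\left(c \right)} = \sqrt{5 + c}$ ($B{\left(c \right)} = \sqrt{c + 5} = \sqrt{5 + c}$)
$- 108 B{\left(15 \right)} = - 108 \sqrt{5 + 15} = - 108 \sqrt{20} = - 108 \cdot 2 \sqrt{5} = - 216 \sqrt{5}$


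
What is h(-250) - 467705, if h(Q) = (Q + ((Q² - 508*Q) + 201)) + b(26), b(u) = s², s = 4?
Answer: -278238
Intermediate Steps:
b(u) = 16 (b(u) = 4² = 16)
h(Q) = 217 + Q² - 507*Q (h(Q) = (Q + ((Q² - 508*Q) + 201)) + 16 = (Q + (201 + Q² - 508*Q)) + 16 = (201 + Q² - 507*Q) + 16 = 217 + Q² - 507*Q)
h(-250) - 467705 = (217 + (-250)² - 507*(-250)) - 467705 = (217 + 62500 + 126750) - 467705 = 189467 - 467705 = -278238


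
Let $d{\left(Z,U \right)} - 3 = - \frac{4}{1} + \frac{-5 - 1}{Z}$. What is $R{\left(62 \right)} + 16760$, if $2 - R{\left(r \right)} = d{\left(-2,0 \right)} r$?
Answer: $16638$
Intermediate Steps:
$d{\left(Z,U \right)} = -1 - \frac{6}{Z}$ ($d{\left(Z,U \right)} = 3 + \left(- \frac{4}{1} + \frac{-5 - 1}{Z}\right) = 3 + \left(\left(-4\right) 1 + \frac{-5 - 1}{Z}\right) = 3 - \left(4 + \frac{6}{Z}\right) = -1 - \frac{6}{Z}$)
$R{\left(r \right)} = 2 - 2 r$ ($R{\left(r \right)} = 2 - \frac{-6 - -2}{-2} r = 2 - - \frac{-6 + 2}{2} r = 2 - \left(- \frac{1}{2}\right) \left(-4\right) r = 2 - 2 r$)
$R{\left(62 \right)} + 16760 = \left(2 - 124\right) + 16760 = -122 + 16760 = 16638$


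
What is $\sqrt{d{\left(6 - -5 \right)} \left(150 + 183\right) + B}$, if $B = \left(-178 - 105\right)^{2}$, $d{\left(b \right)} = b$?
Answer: $38 \sqrt{58} \approx 289.4$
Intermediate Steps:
$B = 80089$ ($B = \left(-283\right)^{2} = 80089$)
$\sqrt{d{\left(6 - -5 \right)} \left(150 + 183\right) + B} = \sqrt{\left(6 - -5\right) \left(150 + 183\right) + 80089} = \sqrt{\left(6 + 5\right) 333 + 80089} = \sqrt{11 \cdot 333 + 80089} = \sqrt{3663 + 80089} = \sqrt{83752} = 38 \sqrt{58}$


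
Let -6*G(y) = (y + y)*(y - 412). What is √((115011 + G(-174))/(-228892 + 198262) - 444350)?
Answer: I*√416890274249490/30630 ≈ 666.6*I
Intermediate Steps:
G(y) = -y*(-412 + y)/3 (G(y) = -(y + y)*(y - 412)/6 = -2*y*(-412 + y)/6 = -y*(-412 + y)/3)
√((115011 + G(-174))/(-228892 + 198262) - 444350) = √((115011 + (⅓)*(-174)*(412 - 1*(-174)))/(-228892 + 198262) - 444350) = √((115011 + (⅓)*(-174)*(412 + 174))/(-30630) - 444350) = √((115011 + (⅓)*(-174)*586)*(-1/30630) - 444350) = √((115011 - 33988)*(-1/30630) - 444350) = √(81023*(-1/30630) - 444350) = √(-81023/30630 - 444350) = √(-13610521523/30630) = I*√416890274249490/30630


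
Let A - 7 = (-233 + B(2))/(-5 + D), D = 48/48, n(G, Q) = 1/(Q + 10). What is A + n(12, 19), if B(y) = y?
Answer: 7515/116 ≈ 64.784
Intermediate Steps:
n(G, Q) = 1/(10 + Q)
D = 1 (D = 48*(1/48) = 1)
A = 259/4 (A = 7 + (-233 + 2)/(-5 + 1) = 7 - 231/(-4) = 7 - 231*(-¼) = 7 + 231/4 = 259/4 ≈ 64.750)
A + n(12, 19) = 259/4 + 1/(10 + 19) = 259/4 + 1/29 = 7515/116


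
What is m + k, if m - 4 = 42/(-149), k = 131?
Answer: 20073/149 ≈ 134.72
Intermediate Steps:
m = 554/149 (m = 4 + 42/(-149) = 4 + 42*(-1/149) = 4 - 42/149 = 554/149 ≈ 3.7181)
m + k = 554/149 + 131 = 20073/149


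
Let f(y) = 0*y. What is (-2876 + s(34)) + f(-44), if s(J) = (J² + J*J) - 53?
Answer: -617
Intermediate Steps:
s(J) = -53 + 2*J² (s(J) = (J² + J²) - 53 = 2*J² - 53 = -53 + 2*J²)
f(y) = 0
(-2876 + s(34)) + f(-44) = (-2876 + (-53 + 2*34²)) + 0 = (-2876 + (-53 + 2*1156)) + 0 = (-2876 + (-53 + 2312)) + 0 = (-2876 + 2259) + 0 = -617 + 0 = -617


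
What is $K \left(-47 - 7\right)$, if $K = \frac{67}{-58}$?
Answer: $\frac{1809}{29} \approx 62.379$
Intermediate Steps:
$K = - \frac{67}{58}$ ($K = 67 \left(- \frac{1}{58}\right) = - \frac{67}{58} \approx -1.1552$)
$K \left(-47 - 7\right) = - \frac{67 \left(-47 - 7\right)}{58} = \left(- \frac{67}{58}\right) \left(-54\right) = \frac{1809}{29}$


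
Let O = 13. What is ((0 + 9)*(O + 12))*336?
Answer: 75600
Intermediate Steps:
((0 + 9)*(O + 12))*336 = ((0 + 9)*(13 + 12))*336 = (9*25)*336 = 225*336 = 75600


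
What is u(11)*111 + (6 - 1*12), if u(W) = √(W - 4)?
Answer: -6 + 111*√7 ≈ 287.68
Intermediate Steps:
u(W) = √(-4 + W)
u(11)*111 + (6 - 1*12) = √(-4 + 11)*111 + (6 - 1*12) = √7*111 + (6 - 12) = 111*√7 - 6 = -6 + 111*√7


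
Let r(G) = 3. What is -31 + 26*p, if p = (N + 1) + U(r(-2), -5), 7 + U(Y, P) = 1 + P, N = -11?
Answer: -577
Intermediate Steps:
U(Y, P) = -6 + P (U(Y, P) = -7 + (1 + P) = -6 + P)
p = -21 (p = (-11 + 1) + (-6 - 5) = -10 - 11 = -21)
-31 + 26*p = -31 + 26*(-21) = -31 - 546 = -577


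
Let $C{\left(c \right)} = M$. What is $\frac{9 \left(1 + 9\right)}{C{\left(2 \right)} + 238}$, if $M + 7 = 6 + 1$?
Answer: $\frac{45}{119} \approx 0.37815$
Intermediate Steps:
$M = 0$ ($M = -7 + \left(6 + 1\right) = -7 + 7 = 0$)
$C{\left(c \right)} = 0$
$\frac{9 \left(1 + 9\right)}{C{\left(2 \right)} + 238} = \frac{9 \left(1 + 9\right)}{0 + 238} = \frac{9 \cdot 10}{238} = \frac{1}{238} \cdot 90 = \frac{45}{119}$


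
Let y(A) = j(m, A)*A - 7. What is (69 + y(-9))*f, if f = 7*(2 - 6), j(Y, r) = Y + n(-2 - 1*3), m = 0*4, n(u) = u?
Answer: -2996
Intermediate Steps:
m = 0
j(Y, r) = -5 + Y (j(Y, r) = Y + (-2 - 1*3) = Y + (-2 - 3) = Y - 5 = -5 + Y)
f = -28 (f = 7*(-4) = -28)
y(A) = -7 - 5*A (y(A) = (-5 + 0)*A - 7 = -5*A - 7 = -7 - 5*A)
(69 + y(-9))*f = (69 + (-7 - 5*(-9)))*(-28) = (69 + (-7 + 45))*(-28) = (69 + 38)*(-28) = 107*(-28) = -2996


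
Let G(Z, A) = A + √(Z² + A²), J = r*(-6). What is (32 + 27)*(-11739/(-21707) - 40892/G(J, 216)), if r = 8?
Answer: 5611961115/24808 - 603157*√85/24 ≈ -5485.6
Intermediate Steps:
J = -48 (J = 8*(-6) = -48)
G(Z, A) = A + √(A² + Z²)
(32 + 27)*(-11739/(-21707) - 40892/G(J, 216)) = (32 + 27)*(-11739/(-21707) - 40892/(216 + √(216² + (-48)²))) = 59*(-11739*(-1/21707) - 40892/(216 + √(46656 + 2304))) = 59*(1677/3101 - 40892/(216 + √48960)) = 59*(1677/3101 - 40892/(216 + 24*√85)) = 98943/3101 - 2412628/(216 + 24*√85)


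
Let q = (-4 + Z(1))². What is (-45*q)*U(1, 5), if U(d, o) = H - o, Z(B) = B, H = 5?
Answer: 0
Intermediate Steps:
U(d, o) = 5 - o
q = 9 (q = (-4 + 1)² = (-3)² = 9)
(-45*q)*U(1, 5) = (-45*9)*(5 - 1*5) = -405*(5 - 5) = -405*0 = 0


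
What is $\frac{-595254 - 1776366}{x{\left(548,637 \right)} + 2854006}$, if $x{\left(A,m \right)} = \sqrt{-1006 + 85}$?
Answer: $- \frac{6768617709720}{8145350248957} + \frac{2371620 i \sqrt{921}}{8145350248957} \approx -0.83098 + 8.8362 \cdot 10^{-6} i$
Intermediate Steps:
$x{\left(A,m \right)} = i \sqrt{921}$ ($x{\left(A,m \right)} = \sqrt{-921} = i \sqrt{921}$)
$\frac{-595254 - 1776366}{x{\left(548,637 \right)} + 2854006} = \frac{-595254 - 1776366}{i \sqrt{921} + 2854006} = - \frac{2371620}{2854006 + i \sqrt{921}}$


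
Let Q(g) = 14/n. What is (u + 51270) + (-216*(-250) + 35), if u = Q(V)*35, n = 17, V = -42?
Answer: 1790675/17 ≈ 1.0533e+5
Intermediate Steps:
Q(g) = 14/17
u = 490/17 (u = (14/17)*35 = 490/17 ≈ 28.824)
(u + 51270) + (-216*(-250) + 35) = (490/17 + 51270) + (-216*(-250) + 35) = 872080/17 + (54000 + 35) = 872080/17 + 54035 = 1790675/17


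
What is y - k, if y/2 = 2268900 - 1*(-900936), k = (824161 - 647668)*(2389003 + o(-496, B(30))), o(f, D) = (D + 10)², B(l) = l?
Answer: -421918355607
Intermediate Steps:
o(f, D) = (10 + D)²
k = 421924695279 (k = (824161 - 647668)*(2389003 + (10 + 30)²) = 176493*(2389003 + 40²) = 176493*(2389003 + 1600) = 176493*2390603 = 421924695279)
y = 6339672 (y = 2*(2268900 - 1*(-900936)) = 2*(2268900 + 900936) = 2*3169836 = 6339672)
y - k = 6339672 - 1*421924695279 = 6339672 - 421924695279 = -421918355607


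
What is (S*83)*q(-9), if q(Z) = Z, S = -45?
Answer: 33615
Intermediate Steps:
(S*83)*q(-9) = -45*83*(-9) = -3735*(-9) = 33615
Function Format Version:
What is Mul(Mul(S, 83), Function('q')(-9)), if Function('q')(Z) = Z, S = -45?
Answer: 33615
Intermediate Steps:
Mul(Mul(S, 83), Function('q')(-9)) = Mul(Mul(-45, 83), -9) = Mul(-3735, -9) = 33615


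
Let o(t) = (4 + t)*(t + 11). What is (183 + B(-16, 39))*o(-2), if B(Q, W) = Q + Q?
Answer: 2718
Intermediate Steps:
B(Q, W) = 2*Q
o(t) = (4 + t)*(11 + t)
(183 + B(-16, 39))*o(-2) = (183 + 2*(-16))*(44 + (-2)² + 15*(-2)) = (183 - 32)*(44 + 4 - 30) = 151*18 = 2718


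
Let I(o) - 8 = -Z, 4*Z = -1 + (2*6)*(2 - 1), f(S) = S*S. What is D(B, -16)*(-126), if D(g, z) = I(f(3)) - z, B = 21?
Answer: -5355/2 ≈ -2677.5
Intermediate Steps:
f(S) = S²
Z = 11/4 (Z = (-1 + (2*6)*(2 - 1))/4 = (-1 + 12*1)/4 = (-1 + 12)/4 = (¼)*11 = 11/4 ≈ 2.7500)
I(o) = 21/4 (I(o) = 8 - 1*11/4 = 8 - 11/4 = 21/4)
D(g, z) = 21/4 - z
D(B, -16)*(-126) = (21/4 - 1*(-16))*(-126) = (21/4 + 16)*(-126) = (85/4)*(-126) = -5355/2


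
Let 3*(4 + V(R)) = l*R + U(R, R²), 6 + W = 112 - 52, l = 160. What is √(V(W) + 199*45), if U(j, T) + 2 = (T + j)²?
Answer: √26569173/3 ≈ 1718.2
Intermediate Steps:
W = 54 (W = -6 + (112 - 52) = -6 + 60 = 54)
U(j, T) = -2 + (T + j)²
V(R) = -14/3 + (R + R²)²/3 + 160*R/3 (V(R) = -4 + (160*R + (-2 + (R² + R)²))/3 = -4 + (160*R + (-2 + (R + R²)²))/3 = -4 + (-2 + (R + R²)² + 160*R)/3 = -4 + (-⅔ + (R + R²)²/3 + 160*R/3) = -14/3 + (R + R²)²/3 + 160*R/3)
√(V(W) + 199*45) = √((-14/3 + (160/3)*54 + (⅓)*54²*(1 + 54)²) + 199*45) = √((-14/3 + 2880 + (⅓)*2916*55²) + 8955) = √((-14/3 + 2880 + (⅓)*2916*3025) + 8955) = √((-14/3 + 2880 + 2940300) + 8955) = √(8829526/3 + 8955) = √(8856391/3) = √26569173/3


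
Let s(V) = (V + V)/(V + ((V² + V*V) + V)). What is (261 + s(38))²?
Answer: 103632400/1521 ≈ 68134.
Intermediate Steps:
s(V) = 2*V/(2*V + 2*V²) (s(V) = (2*V)/(V + ((V² + V²) + V)) = (2*V)/(V + (2*V² + V)) = (2*V)/(V + (V + 2*V²)) = (2*V)/(2*V + 2*V²) = 2*V/(2*V + 2*V²))
(261 + s(38))² = (261 + 1/(1 + 38))² = (261 + 1/39)² = (10180/39)² = 103632400/1521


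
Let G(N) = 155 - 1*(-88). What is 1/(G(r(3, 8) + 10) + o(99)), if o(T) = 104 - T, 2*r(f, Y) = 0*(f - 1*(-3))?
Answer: 1/248 ≈ 0.0040323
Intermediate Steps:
r(f, Y) = 0 (r(f, Y) = (0*(f - 1*(-3)))/2 = (0*(f + 3))/2 = (0*(3 + f))/2 = (1/2)*0 = 0)
G(N) = 243 (G(N) = 155 + 88 = 243)
1/(G(r(3, 8) + 10) + o(99)) = 1/(243 + (104 - 1*99)) = 1/(243 + (104 - 99)) = 1/(243 + 5) = 1/248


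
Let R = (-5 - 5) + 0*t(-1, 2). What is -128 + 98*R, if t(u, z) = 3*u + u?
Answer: -1108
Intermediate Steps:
t(u, z) = 4*u
R = -10 (R = (-5 - 5) + 0*(4*(-1)) = -10 + 0*(-4) = -10 + 0 = -10)
-128 + 98*R = -128 + 98*(-10) = -128 - 980 = -1108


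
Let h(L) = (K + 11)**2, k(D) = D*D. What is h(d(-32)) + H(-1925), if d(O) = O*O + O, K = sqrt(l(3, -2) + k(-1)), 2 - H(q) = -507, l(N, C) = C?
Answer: 629 + 22*I ≈ 629.0 + 22.0*I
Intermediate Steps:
H(q) = 509 (H(q) = 2 - 1*(-507) = 2 + 507 = 509)
k(D) = D**2
K = I (K = sqrt(-2 + (-1)**2) = sqrt(-2 + 1) = sqrt(-1) = I ≈ 1.0*I)
d(O) = O + O**2 (d(O) = O**2 + O = O + O**2)
h(L) = (11 + I)**2 (h(L) = (I + 11)**2 = (11 + I)**2)
h(d(-32)) + H(-1925) = (11 + I)**2 + 509 = 509 + (11 + I)**2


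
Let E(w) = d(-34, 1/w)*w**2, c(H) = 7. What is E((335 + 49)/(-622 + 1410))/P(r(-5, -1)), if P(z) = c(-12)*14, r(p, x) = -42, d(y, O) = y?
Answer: -156672/1901641 ≈ -0.082388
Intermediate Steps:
P(z) = 98 (P(z) = 7*14 = 98)
E(w) = -34*w**2
E((335 + 49)/(-622 + 1410))/P(r(-5, -1)) = -34*(335 + 49)**2/(-622 + 1410)**2/98 = -34*(384/788)**2*(1/98) = -34*(384*(1/788))**2*(1/98) = -34*(96/197)**2*(1/98) = -34*9216/38809*(1/98) = -313344/38809*1/98 = -156672/1901641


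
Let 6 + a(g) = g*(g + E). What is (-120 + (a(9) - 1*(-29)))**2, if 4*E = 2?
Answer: 529/4 ≈ 132.25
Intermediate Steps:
E = 1/2 (E = (1/4)*2 = 1/2 ≈ 0.50000)
a(g) = -6 + g*(1/2 + g) (a(g) = -6 + g*(g + 1/2) = -6 + g*(1/2 + g))
(-120 + (a(9) - 1*(-29)))**2 = (-120 + ((-6 + 9**2 + (1/2)*9) - 1*(-29)))**2 = (-120 + ((-6 + 81 + 9/2) + 29))**2 = (-120 + (159/2 + 29))**2 = (-120 + 217/2)**2 = (-23/2)**2 = 529/4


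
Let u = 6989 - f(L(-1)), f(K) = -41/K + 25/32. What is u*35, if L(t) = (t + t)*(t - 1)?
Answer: 7838285/32 ≈ 2.4495e+5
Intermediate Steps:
L(t) = 2*t*(-1 + t) (L(t) = (2*t)*(-1 + t) = 2*t*(-1 + t))
f(K) = 25/32 - 41/K (f(K) = -41/K + 25*(1/32) = -41/K + 25/32 = 25/32 - 41/K)
u = 223951/32 (u = 6989 - (25/32 - 41*(-1/(2*(-1 - 1)))) = 6989 - (25/32 - 41/(2*(-1)*(-2))) = 6989 - (25/32 - 41/4) = 6989 - 1*(-303/32) = 6989 + 303/32 = 223951/32 ≈ 6998.5)
u*35 = (223951/32)*35 = 7838285/32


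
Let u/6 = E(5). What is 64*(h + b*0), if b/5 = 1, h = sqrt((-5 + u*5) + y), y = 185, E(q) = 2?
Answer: 256*sqrt(15) ≈ 991.48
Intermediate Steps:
u = 12 (u = 6*2 = 12)
h = 4*sqrt(15) (h = sqrt((-5 + 12*5) + 185) = sqrt((-5 + 60) + 185) = sqrt(55 + 185) = sqrt(240) = 4*sqrt(15) ≈ 15.492)
b = 5 (b = 5*1 = 5)
64*(h + b*0) = 64*(4*sqrt(15) + 5*0) = 64*(4*sqrt(15) + 0) = 64*(4*sqrt(15)) = 256*sqrt(15)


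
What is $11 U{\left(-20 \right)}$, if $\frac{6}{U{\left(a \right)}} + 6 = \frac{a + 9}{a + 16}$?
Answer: $- \frac{264}{13} \approx -20.308$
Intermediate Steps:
$U{\left(a \right)} = \frac{6}{-6 + \frac{9 + a}{16 + a}}$ ($U{\left(a \right)} = \frac{6}{-6 + \frac{a + 9}{a + 16}} = \frac{6}{-6 + \frac{9 + a}{16 + a}}$)
$11 U{\left(-20 \right)} = 11 \frac{6 \left(-16 - -20\right)}{87 + 5 \left(-20\right)} = 11 \frac{6 \left(-16 + 20\right)}{87 - 100} = 11 \cdot 6 \frac{1}{-13} \cdot 4 = 11 \cdot 6 \left(- \frac{1}{13}\right) 4 = 11 \left(- \frac{24}{13}\right) = - \frac{264}{13}$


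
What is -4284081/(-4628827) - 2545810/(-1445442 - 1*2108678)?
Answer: 2701025202859/1645140661724 ≈ 1.6418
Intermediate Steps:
-4284081/(-4628827) - 2545810/(-1445442 - 1*2108678) = -4284081*(-1/4628827) - 2545810/(-1445442 - 2108678) = 4284081/4628827 - 2545810/(-3554120) = 4284081/4628827 - 2545810*(-1/3554120) = 4284081/4628827 + 254581/355412 = 2701025202859/1645140661724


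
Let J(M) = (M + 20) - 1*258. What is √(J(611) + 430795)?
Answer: 8*√6737 ≈ 656.63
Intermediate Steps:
J(M) = -238 + M (J(M) = (20 + M) - 258 = -238 + M)
√(J(611) + 430795) = √((-238 + 611) + 430795) = √(373 + 430795) = √431168 = 8*√6737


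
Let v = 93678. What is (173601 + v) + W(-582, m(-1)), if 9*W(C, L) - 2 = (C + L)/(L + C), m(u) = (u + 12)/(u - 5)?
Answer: 801838/3 ≈ 2.6728e+5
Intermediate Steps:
m(u) = (12 + u)/(-5 + u)
W(C, L) = 1/3 (W(C, L) = 2/9 + ((C + L)/(L + C))/9 = 2/9 + ((C + L)/(C + L))/9 = 2/9 + (1/9)*1 = 2/9 + 1/9 = 1/3)
(173601 + v) + W(-582, m(-1)) = (173601 + 93678) + 1/3 = 267279 + 1/3 = 801838/3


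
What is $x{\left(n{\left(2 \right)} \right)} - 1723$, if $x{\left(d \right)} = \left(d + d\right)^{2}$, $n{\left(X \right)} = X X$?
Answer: $-1659$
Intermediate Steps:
$n{\left(X \right)} = X^{2}$
$x{\left(d \right)} = 4 d^{2}$ ($x{\left(d \right)} = \left(2 d\right)^{2} = 4 d^{2}$)
$x{\left(n{\left(2 \right)} \right)} - 1723 = 4 \left(2^{2}\right)^{2} - 1723 = 4 \cdot 4^{2} - 1723 = 4 \cdot 16 - 1723 = 64 - 1723 = -1659$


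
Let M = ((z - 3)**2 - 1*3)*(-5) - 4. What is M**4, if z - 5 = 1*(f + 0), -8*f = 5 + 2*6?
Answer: 238730937201/16777216 ≈ 14229.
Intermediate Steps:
f = -17/8 (f = -(5 + 2*6)/8 = -(5 + 12)/8 = -1/8*17 = -17/8 ≈ -2.1250)
z = 23/8 (z = 5 + 1*(-17/8 + 0) = 5 + 1*(-17/8) = 5 - 17/8 = 23/8 ≈ 2.8750)
M = 699/64 (M = ((23/8 - 3)**2 - 1*3)*(-5) - 4 = ((-1/8)**2 - 3)*(-5) - 4 = (1/64 - 3)*(-5) - 4 = -191/64*(-5) - 4 = 955/64 - 4 = 699/64 ≈ 10.922)
M**4 = (699/64)**4 = 238730937201/16777216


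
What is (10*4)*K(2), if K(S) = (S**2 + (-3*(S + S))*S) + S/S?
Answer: -760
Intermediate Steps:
K(S) = 1 - 5*S**2 (K(S) = (S**2 + (-6*S)*S) + 1 = (S**2 - 6*S**2) + 1 = -5*S**2 + 1 = 1 - 5*S**2)
(10*4)*K(2) = (10*4)*(1 - 5*2**2) = 40*(1 - 5*4) = 40*(1 - 20) = 40*(-19) = -760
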